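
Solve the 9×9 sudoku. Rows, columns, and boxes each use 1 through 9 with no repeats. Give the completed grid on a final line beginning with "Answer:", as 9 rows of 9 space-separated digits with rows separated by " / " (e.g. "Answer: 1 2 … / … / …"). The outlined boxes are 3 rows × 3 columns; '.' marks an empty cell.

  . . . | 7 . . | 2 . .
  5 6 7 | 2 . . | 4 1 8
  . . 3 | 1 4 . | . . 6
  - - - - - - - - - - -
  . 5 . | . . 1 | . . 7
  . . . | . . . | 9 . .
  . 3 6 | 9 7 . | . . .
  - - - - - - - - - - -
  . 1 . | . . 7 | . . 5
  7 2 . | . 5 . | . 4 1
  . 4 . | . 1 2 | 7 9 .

Step 1. [r9c9∈{3}] r9c9 is down to just 3, so r9c9=3.
Step 2. [r5c4∈{3,4,5,6,8}] col 4 places 5 nowhere but r5c4. So r5c4=5.
Step 3. [r4c7∈{3,6,8}] in col 7, 3 fits only at r4c7, so r4c7=3.
Step 4. [r3c1∈{2,8,9}] r3c1 is the only open cell in row 3 admitting 2 ⇒ r3c1=2.
Step 5. [r7c8∈{2,6,8}] 2 has one home in row 7: r7c8. So r7c8=2.
Step 6. [r7c1∈{3,6,8,9}] r7c1 is the only open cell in col 1 admitting 3 ⇒ r7c1=3.
Step 7. [r1c9∈{9}] r1c9 has the single candidate 9 ⇒ r1c9=9.
Step 8. [r1c2∈{8}] r1c2 is down to just 8. So r1c2=8.
Step 9. [r3c6∈{5,8,9}] row 3 places 8 nowhere but r3c6, so r3c6=8.
Step 10. [r6c6∈{4}] r6c6 is down to just 4 ⇒ r6c6=4.
Step 11. [r8c4∈{3,6,8}] r8c4 is the only open cell in col 4 admitting 3, so r8c4=3.
Step 12. [r3c7∈{5}] only 5 remains possible at r3c7 ⇒ r3c7=5.
Step 13. [r5c9∈{2,4}] r5c9 is the only open cell in col 9 admitting 4, so r5c9=4.
Step 14. [r4c1∈{4,8,9}] in col 1, 9 fits only at r4c1, so r4c1=9.
Step 15. [r4c3∈{2,4,8}] across row 4, 4 lands solely at r4c3 ⇒ r4c3=4.
Step 16. [r5c3∈{1,2,8}] r5c3 is the only open cell in col 3 admitting 2. So r5c3=2.
Step 17. [r5c1∈{1,8}] 1 has one home in row 5: r5c1, so r5c1=1.
Step 18. [r6c1∈{8}] only 8 remains possible at r6c1, so r6c1=8.
Step 19. [r1c6∈{3,5,6}] in row 1, 5 fits only at r1c6, so r1c6=5.
Step 20. [r1c5∈{3,6}] r1c5 is the only open cell in row 1 admitting 6 ⇒ r1c5=6.
Step 21. [r7c4∈{4,6,8}] r7c4 is the only open cell in row 7 admitting 4 ⇒ r7c4=4.
Step 22. [r7c7∈{6,8}] across row 7, 6 lands solely at r7c7. So r7c7=6.
Step 23. [r8c6∈{6,9}] 6 has one home in row 8: r8c6. So r8c6=6.
Step 24. [r9c4∈{8}] nothing but 8 survives at r9c4 ⇒ r9c4=8.
Step 25. [r8c3∈{8,9}] r8c3 is the only open cell in row 8 admitting 9. So r8c3=9.
Step 26. [r5c6∈{3}] r5c6 has the single candidate 3. So r5c6=3.
Step 27. [r5c8∈{6,8}] r5c8 is the only open cell in row 5 admitting 6. So r5c8=6.
Step 28. [r4c5∈{2,8}] 2 has one home in row 4: r4c5, so r4c5=2.
Step 29. [r7c5∈{9}] only 9 remains possible at r7c5, so r7c5=9.
Step 30. [r2c6∈{9}] r2c6 has the single candidate 9, so r2c6=9.
Step 31. [r5c2∈{7}] r5c2 has the single candidate 7 ⇒ r5c2=7.
Step 32. [r1c1∈{4}] only 4 remains possible at r1c1. So r1c1=4.
Step 33. [r1c8∈{3}] r1c8's peers cover all but 3 ⇒ r1c8=3.
Step 34. [r6c7∈{1}] r6c7 is down to just 1. So r6c7=1.
Step 35. [r7c3∈{8}] r7c3's peers cover all but 8 ⇒ r7c3=8.
Step 36. [r1c3∈{1}] only 1 remains possible at r1c3, so r1c3=1.
Step 37. [r3c2∈{9}] r3c2 has the single candidate 9 ⇒ r3c2=9.
Step 38. [r2c5∈{3}] r2c5 has the single candidate 3. So r2c5=3.
Step 39. [r6c8∈{5}] r6c8's peers cover all but 5. So r6c8=5.
Step 40. [r9c3∈{5}] r9c3 is down to just 5 ⇒ r9c3=5.
Step 41. [r5c5∈{8}] r5c5 has the single candidate 8, so r5c5=8.
Step 42. [r4c8∈{8}] r4c8 is down to just 8. So r4c8=8.
Step 43. [r8c7∈{8}] r8c7 has the single candidate 8 ⇒ r8c7=8.
Step 44. [r9c1∈{6}] r9c1 has the single candidate 6, so r9c1=6.
Step 45. [r6c9∈{2}] nothing but 2 survives at r6c9, so r6c9=2.
Step 46. [r4c4∈{6}] r4c4 has the single candidate 6, so r4c4=6.
Step 47. [r3c8∈{7}] r3c8 has the single candidate 7 ⇒ r3c8=7.

Answer: 4 8 1 7 6 5 2 3 9 / 5 6 7 2 3 9 4 1 8 / 2 9 3 1 4 8 5 7 6 / 9 5 4 6 2 1 3 8 7 / 1 7 2 5 8 3 9 6 4 / 8 3 6 9 7 4 1 5 2 / 3 1 8 4 9 7 6 2 5 / 7 2 9 3 5 6 8 4 1 / 6 4 5 8 1 2 7 9 3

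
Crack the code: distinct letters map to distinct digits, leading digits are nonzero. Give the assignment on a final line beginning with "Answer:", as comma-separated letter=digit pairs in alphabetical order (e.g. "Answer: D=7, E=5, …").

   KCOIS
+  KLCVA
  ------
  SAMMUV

Step 1. [col 1: S + A ≡ V (mod 10)] no forcing yet in column 1 (carry-in 0); V=4 is free and consistent — try it. So V=4.
Step 2. [col 1: S + A ≡ V (mod 10)] column 1 (S + A ≡ V (mod 10), carry-in 0) doesn't pin S yet; pick S=1 and continue, so S=1.
Step 3. [col 1: S + A ≡ V (mod 10)] column 1 reads S+A+carry(0)=V with S=1, V=4; with digits 1,4 already taken and all letters distinct, the only value for A is 3 ⇒ A=3.
Step 4. [col 2: I + V ≡ U (mod 10)] several values work for I in column 2 (I + V ≡ U (mod 10), carry-in 0); try I=5. So I=5.
Step 5. [col 2: I + V ≡ U (mod 10)] from column 2 (I=5, V=4, carry-in 0, digits 1,3,4,5 already taken and all letters distinct): U must equal 9. So U=9.
Step 6. [col 3: O + C ≡ M (mod 10)] several values work for C in column 3 (O + C ≡ M (mod 10), carry-in 0); try C=2. So C=2.
Step 7. [col 3: O + C ≡ M (mod 10)] several values work for M in column 3 (O + C ≡ M (mod 10), carry-in 0); try M=0, so M=0.
Step 8. [col 3: O + C ≡ M (mod 10)] from column 3 (C=2, M=0, carry-in 0, digits 0,1,2,3,4,5,9 already taken and all letters distinct): O must equal 8. So O=8.
Step 9. [col 4: C + L ≡ M (mod 10)] from column 4 (C=2, M=0, carry-in 1, digits 0,1,2,3,4,5,8,9 already taken and all letters distinct): L must equal 7, so L=7.
Step 10. [col 5: K + K ≡ A (mod 10)] column 5: given A=3, carry-in 1, and digits 0,1,2,3,4,5,7,8,9 already taken and all letters distinct, K+K≡A (mod 10) forces K=6 ⇒ K=6.

Answer: A=3, C=2, I=5, K=6, L=7, M=0, O=8, S=1, U=9, V=4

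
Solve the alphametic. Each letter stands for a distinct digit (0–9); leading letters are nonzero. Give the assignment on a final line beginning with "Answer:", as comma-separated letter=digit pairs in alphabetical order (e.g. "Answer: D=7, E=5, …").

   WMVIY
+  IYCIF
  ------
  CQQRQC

Step 1. [col 1: Y + F ≡ C (mod 10)] several values work for Y in column 1 (Y + F ≡ C (mod 10), carry-in 0); try Y=2 ⇒ Y=2.
Step 2. [col 1: Y + F ≡ C (mod 10)] several values work for C in column 1 (Y + F ≡ C (mod 10), carry-in 0); try C=1. So C=1.
Step 3. [col 1: Y + F ≡ C (mod 10)] column 1: given Y=2, C=1, carry-in 0, and digits 1,2 already taken and all letters distinct, Y+F≡C (mod 10) forces F=9 ⇒ F=9.
Step 4. [col 2: I + I ≡ Q (mod 10)] column 2 (I + I ≡ Q (mod 10), carry-in 1) doesn't pin I yet; pick I=7 and continue, so I=7.
Step 5. [col 2: I + I ≡ Q (mod 10)] from column 2 (I=7, carry-in 1, digits 1,2,7,9 already taken and all letters distinct): Q must equal 5 ⇒ Q=5.
Step 6. [col 3: V + C ≡ R (mod 10)] several values work for V in column 3 (V + C ≡ R (mod 10), carry-in 1); try V=4 ⇒ V=4.
Step 7. [col 3: V + C ≡ R (mod 10)] column 3 reads V+C+carry(1)=R with V=4, C=1; with digits 1,2,4,5,7,9 already taken and all letters distinct, the only value for R is 6. So R=6.
Step 8. [col 4: M + Y ≡ Q (mod 10)] column 4: given Y=2, Q=5, carry-in 0, and digits 1,2,4,5,6,7,9 already taken and all letters distinct, M+Y≡Q (mod 10) forces M=3. So M=3.
Step 9. [col 5: W + I ≡ Q (mod 10)] from column 5 (I=7, Q=5, carry-in 0, digits 1,2,3,4,5,6,7,9 already taken and all letters distinct): W must equal 8. So W=8.

Answer: C=1, F=9, I=7, M=3, Q=5, R=6, V=4, W=8, Y=2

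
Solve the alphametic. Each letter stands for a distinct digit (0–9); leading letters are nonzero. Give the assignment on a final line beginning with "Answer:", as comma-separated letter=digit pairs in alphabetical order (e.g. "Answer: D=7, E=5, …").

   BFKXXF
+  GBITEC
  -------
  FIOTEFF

Step 1. [col 1: F + C ≡ F (mod 10)] column 1: given nothing yet, carry-in 0, and all letters distinct, none taken yet, F+C≡F (mod 10) forces C=0. So C=0.
Step 2. [col 1: F + C ≡ F (mod 10)] several values work for F in column 1 (F + C ≡ F (mod 10), carry-in 0); try F=1 ⇒ F=1.
Step 3. [col 2: X + E ≡ F (mod 10)] several values work for E in column 2 (X + E ≡ F (mod 10), carry-in 0); try E=4. So E=4.
Step 4. [col 2: X + E ≡ F (mod 10)] column 2 reads X+E+carry(0)=F with E=4, F=1; with digits 0,1,4 already taken and all letters distinct, the only value for X is 7, so X=7.
Step 5. [col 3: X + T ≡ E (mod 10)] column 3 reads X+T+carry(1)=E with X=7, E=4; with digits 0,1,4,7 already taken and all letters distinct, the only value for T is 6, so T=6.
Step 6. [col 4: K + I ≡ T (mod 10)] column 4 (K + I ≡ T (mod 10), carry-in 1) doesn't pin K yet; pick K=2 and continue, so K=2.
Step 7. [col 4: K + I ≡ T (mod 10)] in column 4 we have K+I≡T with carry-in 1; given K=2, T=6 and digits 0,1,2,4,6,7 already taken and all letters distinct, that pins I to 3. So I=3.
Step 8. [col 5: F + B ≡ O (mod 10)] column 5 reads F+B+carry(0)=O with F=1; with digits 0,1,2,3,4,6,7 already taken and all letters distinct, the only value for O is 9, so O=9.
Step 9. [col 5: F + B ≡ O (mod 10)] from column 5 (F=1, O=9, carry-in 0, digits 0,1,2,3,4,6,7,9 already taken and all letters distinct): B must equal 8 ⇒ B=8.
Step 10. [col 6: B + G ≡ I (mod 10)] column 6: given B=8, I=3, carry-in 0, and digits 0,1,2,3,4,6,7,8,9 already taken and all letters distinct, B+G≡I (mod 10) forces G=5. So G=5.

Answer: B=8, C=0, E=4, F=1, G=5, I=3, K=2, O=9, T=6, X=7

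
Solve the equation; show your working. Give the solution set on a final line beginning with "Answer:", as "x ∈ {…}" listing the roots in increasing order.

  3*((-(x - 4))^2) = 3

Step 1. [3*((-(x - 4))^2) = 3] 3·(inner) — divide through by 3, so div: (-(x - 4))^2 = 1.
Step 2. [(-(x - 4))^2 = 1] √ both sides: 1 ≥ 0 gives two branches, so sqrt: -(x - 4) = 1 or -1.
Step 3. [-(x - 4) = 1 or -1] leading − — multiply by −1, so neg: x - 4 = -1 or 1.
Step 4. [x - 4 = -1 or 1] -4 is outermost — add 4 both sides. So sub: x = 3 or 5.

Answer: x ∈ {3, 5}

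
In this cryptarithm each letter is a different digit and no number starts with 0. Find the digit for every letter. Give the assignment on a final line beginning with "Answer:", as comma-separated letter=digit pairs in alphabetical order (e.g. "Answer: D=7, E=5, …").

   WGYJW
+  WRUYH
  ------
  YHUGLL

Step 1. [col 1: W + H ≡ L (mod 10)] no forcing yet in column 1 (carry-in 0); H=5 is free and consistent — try it, so H=5.
Step 2. [col 1: W + H ≡ L (mod 10)] several values work for L in column 1 (W + H ≡ L (mod 10), carry-in 0); try L=2. So L=2.
Step 3. [col 1: W + H ≡ L (mod 10)] in column 1 we have W+H≡L with carry-in 0; given H=5, L=2 and digits 2,5 already taken and all letters distinct, that pins W to 7, so W=7.
Step 4. [col 2: J + Y ≡ L (mod 10)] no forcing yet in column 2 (carry-in 1); Y=1 is free and consistent — try it ⇒ Y=1.
Step 5. [col 2: J + Y ≡ L (mod 10)] column 2 reads J+Y+carry(1)=L with Y=1, L=2; with digits 1,2,5,7 already taken and all letters distinct, the only value for J is 0 ⇒ J=0.
Step 6. [col 3: Y + U ≡ G (mod 10)] no forcing yet in column 3 (carry-in 0); G=4 is free and consistent — try it, so G=4.
Step 7. [col 3: Y + U ≡ G (mod 10)] column 3: given Y=1, G=4, carry-in 0, and digits 0,1,2,4,5,7 already taken and all letters distinct, Y+U≡G (mod 10) forces U=3, so U=3.
Step 8. [col 4: G + R ≡ U (mod 10)] column 4 reads G+R+carry(0)=U with G=4, U=3; with digits 0,1,2,3,4,5,7 already taken and all letters distinct, the only value for R is 9 ⇒ R=9.

Answer: G=4, H=5, J=0, L=2, R=9, U=3, W=7, Y=1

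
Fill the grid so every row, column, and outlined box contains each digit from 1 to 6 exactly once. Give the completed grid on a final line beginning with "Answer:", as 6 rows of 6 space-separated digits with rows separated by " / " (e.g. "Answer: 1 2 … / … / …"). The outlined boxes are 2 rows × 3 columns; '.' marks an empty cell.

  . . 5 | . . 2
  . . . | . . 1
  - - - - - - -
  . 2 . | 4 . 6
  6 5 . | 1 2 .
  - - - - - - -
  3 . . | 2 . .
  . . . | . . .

Step 1. [r6c1∈{1,2,4,5}] across col 1, 5 lands solely at r6c1 ⇒ r6c1=5.
Step 2. [r4c3∈{3,4}] 4 has one home in row 4: r4c3, so r4c3=4.
Step 3. [r6c3∈{1,2,6}] in row 6, 2 fits only at r6c3, so r6c3=2.
Step 4. [r3c5∈{3,5}] row 3 places 5 nowhere but r3c5, so r3c5=5.
Step 5. [r2c4∈{3,5,6}] r2c4 is the only open cell in row 2 admitting 5, so r2c4=5.
Step 6. [r3c3∈{1,3}] across row 3, 3 lands solely at r3c3. So r3c3=3.
Step 7. [r5c3∈{1,6}] across col 3, 1 lands solely at r5c3 ⇒ r5c3=1.
Step 8. [r1c2∈{1,3,4,6}] 1 has one home in col 2: r1c2 ⇒ r1c2=1.
Step 9. [r6c5∈{1,3,4,6}] 1 has one home in row 6: r6c5, so r6c5=1.
Step 10. [r1c1∈{4}] nothing but 4 survives at r1c1. So r1c1=4.
Step 11. [r2c5∈{3,4,6}] across row 2, 4 lands solely at r2c5. So r2c5=4.
Step 12. [r5c5∈{6}] r5c5's peers cover all but 6 ⇒ r5c5=6.
Step 13. [r6c4∈{3}] nothing but 3 survives at r6c4, so r6c4=3.
Step 14. [r5c2∈{4}] r5c2 is down to just 4. So r5c2=4.
Step 15. [r2c2∈{3,6}] 3 has one home in row 2: r2c2. So r2c2=3.
Step 16. [r6c2∈{6}] only 6 remains possible at r6c2. So r6c2=6.
Step 17. [r1c4∈{6}] r1c4 is down to just 6 ⇒ r1c4=6.
Step 18. [r4c6∈{3}] r4c6 is down to just 3. So r4c6=3.
Step 19. [r3c1∈{1}] r3c1 is down to just 1 ⇒ r3c1=1.
Step 20. [r6c6∈{4}] nothing but 4 survives at r6c6 ⇒ r6c6=4.
Step 21. [r5c6∈{5}] only 5 remains possible at r5c6. So r5c6=5.
Step 22. [r2c1∈{2}] r2c1 has the single candidate 2. So r2c1=2.
Step 23. [r2c3∈{6}] r2c3's peers cover all but 6, so r2c3=6.
Step 24. [r1c5∈{3}] only 3 remains possible at r1c5 ⇒ r1c5=3.

Answer: 4 1 5 6 3 2 / 2 3 6 5 4 1 / 1 2 3 4 5 6 / 6 5 4 1 2 3 / 3 4 1 2 6 5 / 5 6 2 3 1 4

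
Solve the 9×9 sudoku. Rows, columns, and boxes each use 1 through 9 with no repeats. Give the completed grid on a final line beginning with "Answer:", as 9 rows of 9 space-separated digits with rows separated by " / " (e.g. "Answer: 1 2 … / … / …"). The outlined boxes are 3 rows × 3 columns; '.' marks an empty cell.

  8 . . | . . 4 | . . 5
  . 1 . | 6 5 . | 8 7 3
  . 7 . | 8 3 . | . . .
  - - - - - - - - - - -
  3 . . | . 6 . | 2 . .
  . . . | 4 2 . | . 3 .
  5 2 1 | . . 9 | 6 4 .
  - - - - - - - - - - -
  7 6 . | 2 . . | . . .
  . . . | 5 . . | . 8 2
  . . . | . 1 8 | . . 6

Step 1. [r9c2∈{3,4,5,9}] r9c2 is the only open cell in col 2 admitting 5. So r9c2=5.
Step 2. [r9c8∈{9}] r9c8's peers cover all but 9. So r9c8=9.
Step 3. [r1c4∈{1,7,9}] r1c4 is the only open cell in col 4 admitting 9 ⇒ r1c4=9.
Step 4. [r1c7∈{1}] r1c7 has the single candidate 1 ⇒ r1c7=1.
Step 5. [r4c4∈{1,7}] 1 has one home in col 4: r4c4. So r4c4=1.
Step 6. [r7c3∈{3,4,8,9}] in row 7, 8 fits only at r7c3. So r7c3=8.
Step 7. [r5c9∈{1,7,8,9}] row 5 places 1 nowhere but r5c9 ⇒ r5c9=1.
Step 8. [r7c9∈{4}] r7c9 has the single candidate 4. So r7c9=4.
Step 9. [r8c5∈{4,7,9}] col 5 places 4 nowhere but r8c5, so r8c5=4.
Step 10. [r3c3∈{2,4,5,6,9}] 5 has one home in row 3: r3c3 ⇒ r3c3=5.
Step 11. [r4c8∈{5}] r4c8 is down to just 5. So r4c8=5.
Step 12. [r4c6∈{7}] nothing but 7 survives at r4c6, so r4c6=7.
Step 13. [r4c2∈{4,8,9}] r4c2 is the only open cell in col 2 admitting 4. So r4c2=4.
Step 14. [r4c3∈{9}] r4c3 has the single candidate 9, so r4c3=9.
Step 15. [r8c3∈{3}] r8c3 is down to just 3, so r8c3=3.
Step 16. [r2c1∈{2,4,9}] row 2 places 9 nowhere but r2c1 ⇒ r2c1=9.
Step 17. [r2c3∈{2,4}] in row 2, 4 fits only at r2c3. So r2c3=4.
Step 18. [r8c7∈{7}] r8c7's peers cover all but 7, so r8c7=7.
Step 19. [r9c7∈{3}] r9c7's peers cover all but 3, so r9c7=3.
Step 20. [r9c3∈{2}] only 2 remains possible at r9c3, so r9c3=2.
Step 21. [r3c1∈{2,6}] 2 has one home in col 1: r3c1, so r3c1=2.
Step 22. [r1c3∈{6}] nothing but 6 survives at r1c3, so r1c3=6.
Step 23. [r6c9∈{7,8}] r6c9 is the only open cell in row 6 admitting 7, so r6c9=7.
Step 24. [r3c7∈{4,9}] row 3 places 4 nowhere but r3c7 ⇒ r3c7=4.
Step 25. [r3c8∈{6}] r3c8's peers cover all but 6, so r3c8=6.
Step 26. [r9c4∈{7}] nothing but 7 survives at r9c4, so r9c4=7.
Step 27. [r3c6∈{1}] nothing but 1 survives at r3c6, so r3c6=1.
Step 28. [r8c2∈{9}] nothing but 9 survives at r8c2 ⇒ r8c2=9.
Step 29. [r5c1∈{6}] r5c1's peers cover all but 6 ⇒ r5c1=6.
Step 30. [r9c1∈{4}] r9c1's peers cover all but 4, so r9c1=4.
Step 31. [r3c9∈{9}] r3c9's peers cover all but 9 ⇒ r3c9=9.
Step 32. [r8c6∈{6}] nothing but 6 survives at r8c6, so r8c6=6.
Step 33. [r4c9∈{8}] nothing but 8 survives at r4c9 ⇒ r4c9=8.
Step 34. [r7c7∈{5}] r7c7 is down to just 5 ⇒ r7c7=5.
Step 35. [r7c8∈{1}] only 1 remains possible at r7c8. So r7c8=1.
Step 36. [r5c3∈{7}] nothing but 7 survives at r5c3. So r5c3=7.
Step 37. [r8c1∈{1}] only 1 remains possible at r8c1. So r8c1=1.
Step 38. [r5c2∈{8}] r5c2 has the single candidate 8 ⇒ r5c2=8.
Step 39. [r1c5∈{7}] only 7 remains possible at r1c5 ⇒ r1c5=7.
Step 40. [r6c5∈{8}] r6c5's peers cover all but 8. So r6c5=8.
Step 41. [r7c6∈{3}] nothing but 3 survives at r7c6 ⇒ r7c6=3.
Step 42. [r1c8∈{2}] nothing but 2 survives at r1c8, so r1c8=2.
Step 43. [r5c7∈{9}] r5c7 has the single candidate 9 ⇒ r5c7=9.
Step 44. [r1c2∈{3}] r1c2 has the single candidate 3 ⇒ r1c2=3.
Step 45. [r7c5∈{9}] only 9 remains possible at r7c5, so r7c5=9.
Step 46. [r5c6∈{5}] nothing but 5 survives at r5c6. So r5c6=5.
Step 47. [r6c4∈{3}] nothing but 3 survives at r6c4 ⇒ r6c4=3.
Step 48. [r2c6∈{2}] r2c6 has the single candidate 2, so r2c6=2.

Answer: 8 3 6 9 7 4 1 2 5 / 9 1 4 6 5 2 8 7 3 / 2 7 5 8 3 1 4 6 9 / 3 4 9 1 6 7 2 5 8 / 6 8 7 4 2 5 9 3 1 / 5 2 1 3 8 9 6 4 7 / 7 6 8 2 9 3 5 1 4 / 1 9 3 5 4 6 7 8 2 / 4 5 2 7 1 8 3 9 6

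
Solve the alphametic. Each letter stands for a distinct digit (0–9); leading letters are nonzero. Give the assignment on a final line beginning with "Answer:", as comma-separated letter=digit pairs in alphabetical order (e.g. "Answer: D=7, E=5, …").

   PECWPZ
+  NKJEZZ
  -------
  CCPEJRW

Step 1. [C] C is the leading digit of a 7-digit sum of two 6-digit numbers; the final carry is exactly 1 ⇒ C=1.
Step 2. [col 1: Z + Z ≡ W (mod 10)] W=8 is one option consistent with column 1 (Z + Z ≡ W (mod 10), carry-in 0) — take it. So W=8.
Step 3. [col 1: Z + Z ≡ W (mod 10)] Z=4 is one option consistent with column 1 (Z + Z ≡ W (mod 10), carry-in 0) — take it, so Z=4.
Step 4. [col 2: P + Z ≡ R (mod 10)] no forcing yet in column 2 (carry-in 0); P=5 is free and consistent — try it. So P=5.
Step 5. [col 2: P + Z ≡ R (mod 10)] from column 2 (P=5, Z=4, carry-in 0, digits 1,4,5,8 already taken and all letters distinct): R must equal 9, so R=9.
Step 6. [col 3: W + E ≡ J (mod 10)] from column 3 (W=8, carry-in 0, digits 1,4,5,8,9 already taken and all letters distinct): E must equal 2, so E=2.
Step 7. [col 3: W + E ≡ J (mod 10)] in column 3 we have W+E≡J with carry-in 0; given W=8, E=2 and digits 1,2,4,5,8,9 already taken and all letters distinct, that pins J to 0. So J=0.
Step 8. [col 5: E + K ≡ P (mod 10)] column 5: given E=2, P=5, carry-in 0, and digits 0,1,2,4,5,8,9 already taken and all letters distinct, E+K≡P (mod 10) forces K=3, so K=3.
Step 9. [col 6: P + N ≡ C (mod 10)] in column 6 we have P+N≡C with carry-in 0; given P=5, C=1 and digits 0,1,2,3,4,5,8,9 already taken and all letters distinct, that pins N to 6. So N=6.

Answer: C=1, E=2, J=0, K=3, N=6, P=5, R=9, W=8, Z=4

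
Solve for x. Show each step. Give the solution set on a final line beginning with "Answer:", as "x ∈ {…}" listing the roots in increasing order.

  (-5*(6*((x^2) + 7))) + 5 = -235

Step 1. [(-5*(6*((x^2) + 7))) + 5 = -235] peel the +5: subtract 5 from each side. So sub: -5*(6*((x^2) + 7)) = -240.
Step 2. [-5*(6*((x^2) + 7)) = -240] divide by the outer -5. So div: 6*((x^2) + 7) = 48.
Step 3. [6*((x^2) + 7) = 48] 6·(inner) — divide through by 6 ⇒ div: (x^2) + 7 = 8.
Step 4. [(x^2) + 7 = 8] +7 is outermost — subtract 7 both sides ⇒ sub: x^2 = 1.
Step 5. [x^2 = 1] √ both sides: 1 ≥ 0 gives two branches. So sqrt: x = 1 or -1.

Answer: x ∈ {-1, 1}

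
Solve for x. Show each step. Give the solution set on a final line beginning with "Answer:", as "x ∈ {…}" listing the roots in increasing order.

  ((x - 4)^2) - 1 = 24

Step 1. [((x - 4)^2) - 1 = 24] -1 is outermost — add 1 both sides. So sub: (x - 4)^2 = 25.
Step 2. [(x - 4)^2 = 25] √ both sides: 25 ≥ 0 gives two branches, so sqrt: x - 4 = 5 or -5.
Step 3. [x - 4 = 5 or -5] -4 is outermost — add 4 both sides, so sub: x = 9 or -1.

Answer: x ∈ {-1, 9}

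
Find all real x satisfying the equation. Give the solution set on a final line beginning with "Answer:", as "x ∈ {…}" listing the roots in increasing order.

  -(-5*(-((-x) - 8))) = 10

Step 1. [-(-5*(-((-x) - 8))) = 10] leading − — multiply by −1. So neg: -5*(-((-x) - 8)) = -10.
Step 2. [-5*(-((-x) - 8)) = -10] divide by the outer -5. So div: -((-x) - 8) = 2.
Step 3. [-((-x) - 8) = 2] leading − — multiply by −1 ⇒ neg: (-x) - 8 = -2.
Step 4. [(-x) - 8 = -2] add 8: x sits inside (… - 8). So sub: -x = 6.
Step 5. [-x = 6] LHS negated; negate both sides ⇒ neg: x = -6.

Answer: x ∈ {-6}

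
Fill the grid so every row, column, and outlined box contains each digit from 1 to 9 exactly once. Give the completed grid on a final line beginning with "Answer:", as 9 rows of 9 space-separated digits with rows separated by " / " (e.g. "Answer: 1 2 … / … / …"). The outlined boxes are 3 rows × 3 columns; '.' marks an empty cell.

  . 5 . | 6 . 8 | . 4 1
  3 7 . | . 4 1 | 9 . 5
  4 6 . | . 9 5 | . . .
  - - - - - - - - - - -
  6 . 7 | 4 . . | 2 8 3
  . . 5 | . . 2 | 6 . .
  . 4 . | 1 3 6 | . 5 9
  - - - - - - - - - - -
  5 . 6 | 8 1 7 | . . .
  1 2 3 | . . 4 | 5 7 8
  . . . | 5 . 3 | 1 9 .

Step 1. [r1c7∈{3,7}] r1c7 is the only open cell in row 1 admitting 3. So r1c7=3.
Step 2. [r3c8∈{2}] r3c8 is down to just 2, so r3c8=2.
Step 3. [r2c3∈{2,8}] row 2 places 8 nowhere but r2c3 ⇒ r2c3=8.
Step 4. [r6c1∈{2,8}] r6c1 is the only open cell in row 6 admitting 8, so r6c1=8.
Step 5. [r5c1∈{9}] r5c1 is down to just 9. So r5c1=9.
Step 6. [r5c4∈{7}] r5c4 has the single candidate 7, so r5c4=7.
Step 7. [r9c5∈{2,6}] box 8 places 2 nowhere but r9c5, so r9c5=2.
Step 8. [r7c7∈{4}] only 4 remains possible at r7c7. So r7c7=4.
Step 9. [r6c7∈{7}] r6c7 is down to just 7 ⇒ r6c7=7.
Step 10. [r4c2∈{1}] r4c2's peers cover all but 1 ⇒ r4c2=1.
Step 11. [r1c1∈{2}] r1c1 is down to just 2 ⇒ r1c1=2.
Step 12. [r8c5∈{6}] r8c5 is down to just 6, so r8c5=6.
Step 13. [r3c3∈{1}] r3c3 has the single candidate 1. So r3c3=1.
Step 14. [r2c8∈{6}] r2c8 is down to just 6, so r2c8=6.
Step 15. [r4c6∈{9}] r4c6 is down to just 9 ⇒ r4c6=9.
Step 16. [r1c3∈{9}] r1c3 is down to just 9. So r1c3=9.
Step 17. [r3c7∈{8}] r3c7 is down to just 8 ⇒ r3c7=8.
Step 18. [r9c2∈{8}] nothing but 8 survives at r9c2, so r9c2=8.
Step 19. [r3c4∈{3}] r3c4 has the single candidate 3. So r3c4=3.
Step 20. [r9c1∈{7}] nothing but 7 survives at r9c1. So r9c1=7.
Step 21. [r7c9∈{2}] r7c9's peers cover all but 2 ⇒ r7c9=2.
Step 22. [r5c5∈{8}] only 8 remains possible at r5c5 ⇒ r5c5=8.
Step 23. [r8c4∈{9}] r8c4 is down to just 9 ⇒ r8c4=9.
Step 24. [r5c8∈{1}] r5c8's peers cover all but 1 ⇒ r5c8=1.
Step 25. [r7c2∈{9}] nothing but 9 survives at r7c2. So r7c2=9.
Step 26. [r2c4∈{2}] r2c4 has the single candidate 2. So r2c4=2.
Step 27. [r4c5∈{5}] nothing but 5 survives at r4c5. So r4c5=5.
Step 28. [r6c3∈{2}] r6c3 has the single candidate 2 ⇒ r6c3=2.
Step 29. [r9c3∈{4}] r9c3's peers cover all but 4. So r9c3=4.
Step 30. [r5c2∈{3}] nothing but 3 survives at r5c2. So r5c2=3.
Step 31. [r1c5∈{7}] only 7 remains possible at r1c5 ⇒ r1c5=7.
Step 32. [r5c9∈{4}] r5c9 is down to just 4 ⇒ r5c9=4.
Step 33. [r9c9∈{6}] only 6 remains possible at r9c9, so r9c9=6.
Step 34. [r3c9∈{7}] only 7 remains possible at r3c9, so r3c9=7.
Step 35. [r7c8∈{3}] nothing but 3 survives at r7c8 ⇒ r7c8=3.

Answer: 2 5 9 6 7 8 3 4 1 / 3 7 8 2 4 1 9 6 5 / 4 6 1 3 9 5 8 2 7 / 6 1 7 4 5 9 2 8 3 / 9 3 5 7 8 2 6 1 4 / 8 4 2 1 3 6 7 5 9 / 5 9 6 8 1 7 4 3 2 / 1 2 3 9 6 4 5 7 8 / 7 8 4 5 2 3 1 9 6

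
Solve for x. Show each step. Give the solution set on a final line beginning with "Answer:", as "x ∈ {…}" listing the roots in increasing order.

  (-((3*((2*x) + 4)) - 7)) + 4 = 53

Step 1. [(-((3*((2*x) + 4)) - 7)) + 4 = 53] subtract 4: x sits inside (… + 4) ⇒ sub: -((3*((2*x) + 4)) - 7) = 49.
Step 2. [-((3*((2*x) + 4)) - 7) = 49] LHS negated; negate both sides ⇒ neg: (3*((2*x) + 4)) - 7 = -49.
Step 3. [(3*((2*x) + 4)) - 7 = -49] the outer -7 inverts by adding 7, so sub: 3*((2*x) + 4) = -42.
Step 4. [3*((2*x) + 4) = -42] LHS = 3·(…); ÷3 both sides. So div: (2*x) + 4 = -14.
Step 5. [(2*x) + 4 = -14] subtract 4: x sits inside (… + 4) ⇒ sub: 2*x = -18.
Step 6. [2*x = -18] leading coefficient 2: divide by 2, so div: x = -9.

Answer: x ∈ {-9}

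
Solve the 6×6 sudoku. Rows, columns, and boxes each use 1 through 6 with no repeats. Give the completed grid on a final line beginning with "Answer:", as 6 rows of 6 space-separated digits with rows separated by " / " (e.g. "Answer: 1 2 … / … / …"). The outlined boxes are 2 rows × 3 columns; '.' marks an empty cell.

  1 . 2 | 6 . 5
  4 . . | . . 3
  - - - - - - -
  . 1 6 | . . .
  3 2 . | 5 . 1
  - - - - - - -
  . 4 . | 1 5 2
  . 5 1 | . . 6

Step 1. [r1c5∈{4}] nothing but 4 survives at r1c5 ⇒ r1c5=4.
Step 2. [r6c4∈{3,4}] 4 has one home in row 6: r6c4. So r6c4=4.
Step 3. [r3c4∈{2,3}] in col 4, 3 fits only at r3c4 ⇒ r3c4=3.
Step 4. [r2c5∈{1,2}] in row 2, 1 fits only at r2c5, so r2c5=1.
Step 5. [r6c5∈{3}] nothing but 3 survives at r6c5, so r6c5=3.
Step 6. [r2c2∈{6}] r2c2 is down to just 6. So r2c2=6.
Step 7. [r4c5∈{6}] only 6 remains possible at r4c5. So r4c5=6.
Step 8. [r5c1∈{6}] only 6 remains possible at r5c1. So r5c1=6.
Step 9. [r3c5∈{2}] r3c5 has the single candidate 2, so r3c5=2.
Step 10. [r3c1∈{5}] nothing but 5 survives at r3c1. So r3c1=5.
Step 11. [r3c6∈{4}] r3c6's peers cover all but 4 ⇒ r3c6=4.
Step 12. [r2c4∈{2}] r2c4's peers cover all but 2 ⇒ r2c4=2.
Step 13. [r2c3∈{5}] r2c3's peers cover all but 5 ⇒ r2c3=5.
Step 14. [r5c3∈{3}] r5c3's peers cover all but 3, so r5c3=3.
Step 15. [r4c3∈{4}] r4c3's peers cover all but 4. So r4c3=4.
Step 16. [r1c2∈{3}] r1c2 has the single candidate 3 ⇒ r1c2=3.
Step 17. [r6c1∈{2}] r6c1's peers cover all but 2. So r6c1=2.

Answer: 1 3 2 6 4 5 / 4 6 5 2 1 3 / 5 1 6 3 2 4 / 3 2 4 5 6 1 / 6 4 3 1 5 2 / 2 5 1 4 3 6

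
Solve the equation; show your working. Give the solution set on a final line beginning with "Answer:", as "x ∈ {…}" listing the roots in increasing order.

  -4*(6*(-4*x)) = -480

Step 1. [-4*(6*(-4*x)) = -480] divide by the outer -4, so div: 6*(-4*x) = 120.
Step 2. [6*(-4*x) = 120] divide by the outer 6. So div: -4*x = 20.
Step 3. [-4*x = 20] -4 out front; divide by -4 ⇒ div: x = -5.

Answer: x ∈ {-5}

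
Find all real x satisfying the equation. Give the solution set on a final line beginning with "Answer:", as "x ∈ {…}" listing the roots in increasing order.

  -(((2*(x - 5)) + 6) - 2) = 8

Step 1. [-(((2*(x - 5)) + 6) - 2) = 8] leading − — multiply by −1, so neg: ((2*(x - 5)) + 6) - 2 = -8.
Step 2. [((2*(x - 5)) + 6) - 2 = -8] the outer -2 inverts by adding 2. So sub: (2*(x - 5)) + 6 = -6.
Step 3. [(2*(x - 5)) + 6 = -6] +6 is outermost — subtract 6 both sides ⇒ sub: 2*(x - 5) = -12.
Step 4. [2*(x - 5) = -12] LHS = 2·(…); ÷2 both sides, so div: x - 5 = -6.
Step 5. [x - 5 = -6] the outer -5 inverts by adding 5 ⇒ sub: x = -1.

Answer: x ∈ {-1}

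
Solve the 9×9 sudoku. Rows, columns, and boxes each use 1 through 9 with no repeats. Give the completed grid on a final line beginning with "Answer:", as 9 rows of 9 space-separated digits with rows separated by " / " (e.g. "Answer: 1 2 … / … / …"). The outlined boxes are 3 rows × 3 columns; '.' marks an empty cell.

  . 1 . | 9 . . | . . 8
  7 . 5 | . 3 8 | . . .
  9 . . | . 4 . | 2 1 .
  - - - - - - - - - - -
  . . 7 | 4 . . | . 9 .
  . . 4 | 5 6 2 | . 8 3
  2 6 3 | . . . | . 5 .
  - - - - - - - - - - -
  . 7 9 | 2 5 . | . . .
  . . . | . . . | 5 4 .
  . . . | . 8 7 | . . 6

Step 1. [r4c5∈{1}] only 1 remains possible at r4c5, so r4c5=1.
Step 2. [r7c8∈{3}] r7c8 is down to just 3. So r7c8=3.
Step 3. [r7c9∈{1}] r7c9 has the single candidate 1. So r7c9=1.
Step 4. [r8c6∈{1,3,6,9}] across col 6, 1 lands solely at r8c6. So r8c6=1.
Step 5. [r5c7∈{1,7}] 7 has one home in row 5: r5c7, so r5c7=7.
Step 6. [r2c8∈{6}] nothing but 6 survives at r2c8. So r2c8=6.
Step 7. [r2c2∈{2,4}] in row 2, 2 fits only at r2c2 ⇒ r2c2=2.
Step 8. [r1c1∈{3,4,6}] box 1 places 4 nowhere but r1c1. So r1c1=4.
Step 9. [r3c2∈{3,8}] r3c2 is the only open cell in row 3 admitting 3 ⇒ r3c2=3.
Step 10. [r8c2∈{8}] r8c2's peers cover all but 8. So r8c2=8.
Step 11. [r8c9∈{2,7,9}] 7 has one home in row 8: r8c9. So r8c9=7.
Step 12. [r1c3∈{6}] only 6 remains possible at r1c3 ⇒ r1c3=6.
Step 13. [r3c4∈{6,7}] across row 3, 7 lands solely at r3c4 ⇒ r3c4=7.
Step 14. [r8c4∈{3,6}] col 4 places 6 nowhere but r8c4 ⇒ r8c4=6.
Step 15. [r4c2∈{5}] r4c2's peers cover all but 5. So r4c2=5.
Step 16. [r9c1∈{1,3,5}] 5 has one home in row 9: r9c1, so r9c1=5.
Step 17. [r6c9∈{4}] r6c9's peers cover all but 4, so r6c9=4.
Step 18. [r3c9∈{5}] nothing but 5 survives at r3c9, so r3c9=5.
Step 19. [r9c3∈{1,2}] 1 has one home in row 9: r9c3. So r9c3=1.
Step 20. [r6c6∈{9}] nothing but 9 survives at r6c6. So r6c6=9.
Step 21. [r9c7∈{9}] only 9 remains possible at r9c7. So r9c7=9.
Step 22. [r2c4∈{1}] only 1 remains possible at r2c4, so r2c4=1.
Step 23. [r9c8∈{2}] r9c8 is down to just 2 ⇒ r9c8=2.
Step 24. [r7c7∈{8}] r7c7 has the single candidate 8, so r7c7=8.
Step 25. [r1c5∈{2}] nothing but 2 survives at r1c5 ⇒ r1c5=2.
Step 26. [r4c9∈{2}] r4c9 is down to just 2 ⇒ r4c9=2.
Step 27. [r3c6∈{6}] nothing but 6 survives at r3c6. So r3c6=6.
Step 28. [r8c3∈{2}] r8c3's peers cover all but 2, so r8c3=2.
Step 29. [r4c1∈{8}] r4c1 is down to just 8, so r4c1=8.
Step 30. [r9c2∈{4}] only 4 remains possible at r9c2. So r9c2=4.
Step 31. [r8c5∈{9}] only 9 remains possible at r8c5. So r8c5=9.
Step 32. [r9c4∈{3}] only 3 remains possible at r9c4 ⇒ r9c4=3.
Step 33. [r6c7∈{1}] r6c7 has the single candidate 1, so r6c7=1.
Step 34. [r7c6∈{4}] r7c6 has the single candidate 4. So r7c6=4.
Step 35. [r2c9∈{9}] only 9 remains possible at r2c9, so r2c9=9.
Step 36. [r6c5∈{7}] r6c5 is down to just 7. So r6c5=7.
Step 37. [r5c1∈{1}] r5c1's peers cover all but 1. So r5c1=1.
Step 38. [r5c2∈{9}] nothing but 9 survives at r5c2, so r5c2=9.
Step 39. [r1c6∈{5}] r1c6 is down to just 5. So r1c6=5.
Step 40. [r4c6∈{3}] nothing but 3 survives at r4c6, so r4c6=3.
Step 41. [r3c3∈{8}] r3c3 is down to just 8 ⇒ r3c3=8.
Step 42. [r7c1∈{6}] nothing but 6 survives at r7c1. So r7c1=6.
Step 43. [r6c4∈{8}] nothing but 8 survives at r6c4. So r6c4=8.
Step 44. [r8c1∈{3}] r8c1's peers cover all but 3, so r8c1=3.
Step 45. [r4c7∈{6}] r4c7 has the single candidate 6, so r4c7=6.
Step 46. [r2c7∈{4}] r2c7's peers cover all but 4 ⇒ r2c7=4.
Step 47. [r1c8∈{7}] only 7 remains possible at r1c8, so r1c8=7.
Step 48. [r1c7∈{3}] r1c7's peers cover all but 3. So r1c7=3.

Answer: 4 1 6 9 2 5 3 7 8 / 7 2 5 1 3 8 4 6 9 / 9 3 8 7 4 6 2 1 5 / 8 5 7 4 1 3 6 9 2 / 1 9 4 5 6 2 7 8 3 / 2 6 3 8 7 9 1 5 4 / 6 7 9 2 5 4 8 3 1 / 3 8 2 6 9 1 5 4 7 / 5 4 1 3 8 7 9 2 6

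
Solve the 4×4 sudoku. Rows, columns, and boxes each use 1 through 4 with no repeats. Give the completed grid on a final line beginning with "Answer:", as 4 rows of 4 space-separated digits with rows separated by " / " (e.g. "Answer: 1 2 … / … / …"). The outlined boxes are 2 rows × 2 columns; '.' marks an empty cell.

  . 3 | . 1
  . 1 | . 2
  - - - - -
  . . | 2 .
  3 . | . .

Step 1. [r2c1∈{4}] r2c1's peers cover all but 4. So r2c1=4.
Step 2. [r4c4∈{4}] r4c4's peers cover all but 4 ⇒ r4c4=4.
Step 3. [r1c3∈{4}] only 4 remains possible at r1c3. So r1c3=4.
Step 4. [r3c2∈{4}] only 4 remains possible at r3c2 ⇒ r3c2=4.
Step 5. [r3c4∈{3}] r3c4 is down to just 3 ⇒ r3c4=3.
Step 6. [r1c1∈{2}] r1c1's peers cover all but 2, so r1c1=2.
Step 7. [r2c3∈{3}] r2c3 is down to just 3, so r2c3=3.
Step 8. [r4c3∈{1}] r4c3 has the single candidate 1 ⇒ r4c3=1.
Step 9. [r4c2∈{2}] r4c2 has the single candidate 2 ⇒ r4c2=2.
Step 10. [r3c1∈{1}] r3c1 has the single candidate 1 ⇒ r3c1=1.

Answer: 2 3 4 1 / 4 1 3 2 / 1 4 2 3 / 3 2 1 4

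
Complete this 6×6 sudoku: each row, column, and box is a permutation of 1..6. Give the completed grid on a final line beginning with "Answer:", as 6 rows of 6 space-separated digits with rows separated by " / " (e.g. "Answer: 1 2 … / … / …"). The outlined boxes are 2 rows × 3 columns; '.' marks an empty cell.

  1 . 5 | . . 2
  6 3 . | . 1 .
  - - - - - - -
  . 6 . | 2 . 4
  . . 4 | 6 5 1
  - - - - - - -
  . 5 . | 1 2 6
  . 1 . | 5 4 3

Step 1. [r4c1∈{2,3}] in row 4, 3 fits only at r4c1 ⇒ r4c1=3.
Step 2. [r1c4∈{3,4}] 3 has one home in col 4: r1c4 ⇒ r1c4=3.
Step 3. [r6c3∈{2,6}] row 6 places 6 nowhere but r6c3 ⇒ r6c3=6.
Step 4. [r3c3∈{1}] r3c3 has the single candidate 1, so r3c3=1.
Step 5. [r1c5∈{6}] r1c5's peers cover all but 6, so r1c5=6.
Step 6. [r2c4∈{4}] only 4 remains possible at r2c4. So r2c4=4.
Step 7. [r3c5∈{3}] r3c5 is down to just 3. So r3c5=3.
Step 8. [r5c3∈{3}] nothing but 3 survives at r5c3. So r5c3=3.
Step 9. [r3c1∈{5}] r3c1 is down to just 5 ⇒ r3c1=5.
Step 10. [r1c2∈{4}] only 4 remains possible at r1c2. So r1c2=4.
Step 11. [r6c1∈{2}] only 2 remains possible at r6c1. So r6c1=2.
Step 12. [r2c3∈{2}] r2c3's peers cover all but 2 ⇒ r2c3=2.
Step 13. [r4c2∈{2}] r4c2's peers cover all but 2, so r4c2=2.
Step 14. [r5c1∈{4}] only 4 remains possible at r5c1, so r5c1=4.
Step 15. [r2c6∈{5}] only 5 remains possible at r2c6, so r2c6=5.

Answer: 1 4 5 3 6 2 / 6 3 2 4 1 5 / 5 6 1 2 3 4 / 3 2 4 6 5 1 / 4 5 3 1 2 6 / 2 1 6 5 4 3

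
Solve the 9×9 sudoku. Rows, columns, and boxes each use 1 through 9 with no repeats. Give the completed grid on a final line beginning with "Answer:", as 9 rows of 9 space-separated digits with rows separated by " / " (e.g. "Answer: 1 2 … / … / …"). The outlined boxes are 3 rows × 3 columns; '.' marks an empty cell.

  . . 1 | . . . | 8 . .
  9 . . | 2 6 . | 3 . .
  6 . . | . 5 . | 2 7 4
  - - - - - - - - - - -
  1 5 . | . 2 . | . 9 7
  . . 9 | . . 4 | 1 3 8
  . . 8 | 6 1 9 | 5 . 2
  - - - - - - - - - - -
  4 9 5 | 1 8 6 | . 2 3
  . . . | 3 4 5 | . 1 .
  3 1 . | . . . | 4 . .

Step 1. [r1c9∈{5,6,9}] in box 3, 9 fits only at r1c9. So r1c9=9.
Step 2. [r6c1∈{7}] r6c1 has the single candidate 7 ⇒ r6c1=7.
Step 3. [r8c9∈{6}] only 6 remains possible at r8c9, so r8c9=6.
Step 4. [r1c5∈{3,7}] 3 has one home in col 5: r1c5 ⇒ r1c5=3.
Step 5. [r4c3∈{3,4,6}] across row 4, 4 lands solely at r4c3. So r4c3=4.
Step 6. [r2c3∈{7}] nothing but 7 survives at r2c3 ⇒ r2c3=7.
Step 7. [r8c3∈{2}] r8c3's peers cover all but 2, so r8c3=2.
Step 8. [r2c8∈{5}] nothing but 5 survives at r2c8. So r2c8=5.
Step 9. [r2c2∈{4,8}] row 2 places 4 nowhere but r2c2, so r2c2=4.
Step 10. [r3c2∈{3,8}] 8 has one home in box 1: r3c2. So r3c2=8.
Step 11. [r9c5∈{7,9}] col 5 places 9 nowhere but r9c5. So r9c5=9.
Step 12. [r9c4∈{7}] only 7 remains possible at r9c4, so r9c4=7.
Step 13. [r5c1∈{2}] nothing but 2 survives at r5c1. So r5c1=2.
Step 14. [r2c6∈{1,8}] row 2 places 8 nowhere but r2c6. So r2c6=8.
Step 15. [r8c2∈{7}] r8c2 has the single candidate 7 ⇒ r8c2=7.
Step 16. [r1c1∈{5}] r1c1's peers cover all but 5. So r1c1=5.
Step 17. [r9c9∈{5}] only 5 remains possible at r9c9. So r9c9=5.
Step 18. [r8c7∈{9}] only 9 remains possible at r8c7, so r8c7=9.
Step 19. [r9c3∈{6}] r9c3 is down to just 6, so r9c3=6.
Step 20. [r1c2∈{2}] only 2 remains possible at r1c2. So r1c2=2.
Step 21. [r5c2∈{6}] r5c2 is down to just 6. So r5c2=6.
Step 22. [r3c3∈{3}] r3c3 has the single candidate 3, so r3c3=3.
Step 23. [r2c9∈{1}] only 1 remains possible at r2c9 ⇒ r2c9=1.
Step 24. [r7c7∈{7}] r7c7 has the single candidate 7. So r7c7=7.
Step 25. [r3c4∈{9}] r3c4 is down to just 9. So r3c4=9.
Step 26. [r6c8∈{4}] r6c8 has the single candidate 4 ⇒ r6c8=4.
Step 27. [r4c7∈{6}] r4c7 has the single candidate 6 ⇒ r4c7=6.
Step 28. [r5c5∈{7}] nothing but 7 survives at r5c5. So r5c5=7.
Step 29. [r4c6∈{3}] r4c6's peers cover all but 3. So r4c6=3.
Step 30. [r6c2∈{3}] r6c2 is down to just 3, so r6c2=3.
Step 31. [r9c8∈{8}] r9c8's peers cover all but 8, so r9c8=8.
Step 32. [r8c1∈{8}] only 8 remains possible at r8c1 ⇒ r8c1=8.
Step 33. [r4c4∈{8}] r4c4 has the single candidate 8. So r4c4=8.
Step 34. [r1c8∈{6}] r1c8 has the single candidate 6. So r1c8=6.
Step 35. [r1c6∈{7}] nothing but 7 survives at r1c6 ⇒ r1c6=7.
Step 36. [r1c4∈{4}] only 4 remains possible at r1c4. So r1c4=4.
Step 37. [r5c4∈{5}] r5c4 has the single candidate 5. So r5c4=5.
Step 38. [r3c6∈{1}] r3c6 has the single candidate 1 ⇒ r3c6=1.
Step 39. [r9c6∈{2}] r9c6 has the single candidate 2 ⇒ r9c6=2.

Answer: 5 2 1 4 3 7 8 6 9 / 9 4 7 2 6 8 3 5 1 / 6 8 3 9 5 1 2 7 4 / 1 5 4 8 2 3 6 9 7 / 2 6 9 5 7 4 1 3 8 / 7 3 8 6 1 9 5 4 2 / 4 9 5 1 8 6 7 2 3 / 8 7 2 3 4 5 9 1 6 / 3 1 6 7 9 2 4 8 5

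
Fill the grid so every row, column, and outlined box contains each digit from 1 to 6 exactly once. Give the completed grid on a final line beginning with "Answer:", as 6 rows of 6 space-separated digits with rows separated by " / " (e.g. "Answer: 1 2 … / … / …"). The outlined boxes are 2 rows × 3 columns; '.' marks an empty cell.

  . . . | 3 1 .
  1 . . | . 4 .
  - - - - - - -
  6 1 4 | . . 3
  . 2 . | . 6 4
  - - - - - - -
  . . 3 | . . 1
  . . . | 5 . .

Step 1. [r5c5∈{2}] only 2 remains possible at r5c5 ⇒ r5c5=2.
Step 2. [r6c6∈{6}] nothing but 6 survives at r6c6, so r6c6=6.
Step 3. [r6c2∈{4}] r6c2 has the single candidate 4, so r6c2=4.
Step 4. [r4c3∈{5}] r4c3 is down to just 5. So r4c3=5.
Step 5. [r2c4∈{2,6}] across col 4, 6 lands solely at r2c4 ⇒ r2c4=6.
Step 6. [r2c3∈{2}] r2c3 has the single candidate 2 ⇒ r2c3=2.
Step 7. [r5c1∈{5}] only 5 remains possible at r5c1 ⇒ r5c1=5.
Step 8. [r2c6∈{5}] r2c6 has the single candidate 5 ⇒ r2c6=5.
Step 9. [r1c3∈{6}] r1c3 has the single candidate 6 ⇒ r1c3=6.
Step 10. [r6c1∈{2}] r6c1 has the single candidate 2. So r6c1=2.
Step 11. [r1c1∈{4}] r1c1's peers cover all but 4 ⇒ r1c1=4.
Step 12. [r2c2∈{3}] r2c2 is down to just 3, so r2c2=3.
Step 13. [r5c4∈{4}] only 4 remains possible at r5c4 ⇒ r5c4=4.
Step 14. [r6c3∈{1}] r6c3's peers cover all but 1 ⇒ r6c3=1.
Step 15. [r4c1∈{3}] r4c1's peers cover all but 3. So r4c1=3.
Step 16. [r3c4∈{2}] r3c4 has the single candidate 2 ⇒ r3c4=2.
Step 17. [r6c5∈{3}] only 3 remains possible at r6c5 ⇒ r6c5=3.
Step 18. [r1c2∈{5}] nothing but 5 survives at r1c2, so r1c2=5.
Step 19. [r5c2∈{6}] r5c2 has the single candidate 6. So r5c2=6.
Step 20. [r4c4∈{1}] r4c4 has the single candidate 1. So r4c4=1.
Step 21. [r1c6∈{2}] r1c6's peers cover all but 2, so r1c6=2.
Step 22. [r3c5∈{5}] nothing but 5 survives at r3c5, so r3c5=5.

Answer: 4 5 6 3 1 2 / 1 3 2 6 4 5 / 6 1 4 2 5 3 / 3 2 5 1 6 4 / 5 6 3 4 2 1 / 2 4 1 5 3 6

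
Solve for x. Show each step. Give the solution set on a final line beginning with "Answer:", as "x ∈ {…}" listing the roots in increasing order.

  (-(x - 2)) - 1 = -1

Step 1. [(-(x - 2)) - 1 = -1] 1 comes off first (add 1). So sub: -(x - 2) = 0.
Step 2. [-(x - 2) = 0] flip signs both sides, so neg: x - 2 = 0.
Step 3. [x - 2 = 0] 2 comes off first (add 2) ⇒ sub: x = 2.

Answer: x ∈ {2}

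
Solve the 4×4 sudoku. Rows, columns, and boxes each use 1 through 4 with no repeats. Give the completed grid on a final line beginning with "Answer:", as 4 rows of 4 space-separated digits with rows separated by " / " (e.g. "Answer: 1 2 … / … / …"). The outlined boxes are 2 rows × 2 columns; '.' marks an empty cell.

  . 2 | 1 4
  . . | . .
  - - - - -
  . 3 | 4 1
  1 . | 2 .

Step 1. [r2c3∈{3}] r2c3 has the single candidate 3. So r2c3=3.
Step 2. [r4c2∈{4}] only 4 remains possible at r4c2. So r4c2=4.
Step 3. [r4c4∈{3}] nothing but 3 survives at r4c4 ⇒ r4c4=3.
Step 4. [r2c1∈{4}] nothing but 4 survives at r2c1, so r2c1=4.
Step 5. [r1c1∈{3}] r1c1 has the single candidate 3. So r1c1=3.
Step 6. [r2c4∈{2}] r2c4 is down to just 2. So r2c4=2.
Step 7. [r2c2∈{1}] nothing but 1 survives at r2c2. So r2c2=1.
Step 8. [r3c1∈{2}] r3c1 is down to just 2 ⇒ r3c1=2.

Answer: 3 2 1 4 / 4 1 3 2 / 2 3 4 1 / 1 4 2 3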